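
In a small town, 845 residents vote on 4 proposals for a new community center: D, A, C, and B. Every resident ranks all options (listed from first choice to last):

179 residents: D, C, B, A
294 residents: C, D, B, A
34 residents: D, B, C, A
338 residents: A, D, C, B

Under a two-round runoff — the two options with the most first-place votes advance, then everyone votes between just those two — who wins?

C

Round 1 first-place votes: D 213, A 338, C 294, B 0.
A and C advance.
Runoff: A is preferred to C by 338 voters; C by 507.
C wins the runoff.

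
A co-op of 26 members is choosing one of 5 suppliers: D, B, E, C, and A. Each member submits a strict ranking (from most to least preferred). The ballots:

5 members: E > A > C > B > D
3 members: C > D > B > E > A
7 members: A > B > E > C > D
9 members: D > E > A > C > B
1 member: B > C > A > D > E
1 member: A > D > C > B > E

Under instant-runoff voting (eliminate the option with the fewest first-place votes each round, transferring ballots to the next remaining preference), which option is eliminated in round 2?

C

Round 1: D 9, B 1, E 5, C 3, A 8. Eliminate B.
Round 2: D 9, E 5, C 4, A 8. Eliminate C.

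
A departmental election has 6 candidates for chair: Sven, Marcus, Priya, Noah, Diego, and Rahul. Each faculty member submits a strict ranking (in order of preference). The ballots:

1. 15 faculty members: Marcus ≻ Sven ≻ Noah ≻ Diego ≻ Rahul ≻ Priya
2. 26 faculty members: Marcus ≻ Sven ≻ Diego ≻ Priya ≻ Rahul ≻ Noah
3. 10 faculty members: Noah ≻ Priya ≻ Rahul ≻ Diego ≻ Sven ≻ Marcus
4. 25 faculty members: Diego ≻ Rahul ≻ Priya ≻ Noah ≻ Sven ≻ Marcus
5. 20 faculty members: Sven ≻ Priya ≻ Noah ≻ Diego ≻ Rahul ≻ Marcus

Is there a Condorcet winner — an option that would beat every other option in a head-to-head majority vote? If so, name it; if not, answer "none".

Sven vs Marcus: 55–41 for Sven.
Sven vs Priya: 61–35 for Sven.
Sven vs Noah: 61–35 for Sven.
Sven vs Diego: 61–35 for Sven.
Sven vs Rahul: 61–35 for Sven.
Sven beats every other option head-to-head.

Sven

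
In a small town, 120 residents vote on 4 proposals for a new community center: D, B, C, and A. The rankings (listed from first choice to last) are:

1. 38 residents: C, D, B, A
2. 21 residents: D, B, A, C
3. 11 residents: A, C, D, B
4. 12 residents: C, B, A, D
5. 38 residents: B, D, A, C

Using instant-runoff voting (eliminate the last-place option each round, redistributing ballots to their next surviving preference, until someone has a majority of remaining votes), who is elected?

C

Round 1: D 21, B 38, C 50, A 11. Eliminate A.
Round 2: D 21, B 38, C 61. C has a majority.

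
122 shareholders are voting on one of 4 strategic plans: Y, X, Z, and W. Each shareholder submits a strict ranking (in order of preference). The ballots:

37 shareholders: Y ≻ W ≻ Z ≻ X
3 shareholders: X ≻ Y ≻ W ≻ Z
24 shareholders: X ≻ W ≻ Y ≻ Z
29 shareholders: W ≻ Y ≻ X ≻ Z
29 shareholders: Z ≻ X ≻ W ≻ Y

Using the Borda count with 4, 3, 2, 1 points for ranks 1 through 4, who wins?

W

Y: 37·4 + 3·3 + 24·2 + 29·3 + 29·1 = 321
X: 37·1 + 3·4 + 24·4 + 29·2 + 29·3 = 290
Z: 37·2 + 3·1 + 24·1 + 29·1 + 29·4 = 246
W: 37·3 + 3·2 + 24·3 + 29·4 + 29·2 = 363
W has the highest Borda score (363).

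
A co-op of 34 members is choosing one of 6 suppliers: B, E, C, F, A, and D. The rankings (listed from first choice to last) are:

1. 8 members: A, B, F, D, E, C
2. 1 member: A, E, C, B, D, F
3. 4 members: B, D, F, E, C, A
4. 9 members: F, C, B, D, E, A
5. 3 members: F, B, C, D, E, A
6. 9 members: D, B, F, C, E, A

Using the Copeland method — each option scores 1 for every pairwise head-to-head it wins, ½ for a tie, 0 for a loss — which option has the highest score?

B: beats E, C, F, A, and D → score 5.
E: beats A; loses to B, C, F, and D → score 1.
C: beats E and A; loses to B, F, and D → score 2.
F: beats E, C, A, and D; loses to B → score 4.
A: loses to B, E, C, F, and D → score 0.
D: beats E, C, and A; loses to B and F → score 3.
B has the best pairwise record.

B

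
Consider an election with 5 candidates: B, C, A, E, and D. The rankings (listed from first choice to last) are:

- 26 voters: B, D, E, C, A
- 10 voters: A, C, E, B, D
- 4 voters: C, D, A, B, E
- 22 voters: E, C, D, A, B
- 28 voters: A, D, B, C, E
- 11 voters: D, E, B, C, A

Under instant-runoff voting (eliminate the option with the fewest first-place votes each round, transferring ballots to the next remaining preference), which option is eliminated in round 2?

D

Round 1: B 26, C 4, A 38, E 22, D 11. Eliminate C.
Round 2: B 26, A 38, E 22, D 15. Eliminate D.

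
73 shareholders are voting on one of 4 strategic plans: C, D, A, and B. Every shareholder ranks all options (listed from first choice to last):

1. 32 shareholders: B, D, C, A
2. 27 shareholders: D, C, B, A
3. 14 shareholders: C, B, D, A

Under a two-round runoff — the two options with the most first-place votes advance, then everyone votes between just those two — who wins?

B

Round 1 first-place votes: C 14, D 27, A 0, B 32.
B and D advance.
Runoff: B is preferred to D by 46 voters; D by 27.
B wins the runoff.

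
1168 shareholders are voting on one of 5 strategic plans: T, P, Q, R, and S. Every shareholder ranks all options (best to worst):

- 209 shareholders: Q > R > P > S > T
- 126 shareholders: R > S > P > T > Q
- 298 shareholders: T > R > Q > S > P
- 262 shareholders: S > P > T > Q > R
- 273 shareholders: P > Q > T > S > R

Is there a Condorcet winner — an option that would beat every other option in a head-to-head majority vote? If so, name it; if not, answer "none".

none

Checking pairwise contests:
P beats T 870–298.
R beats P 633–535.
T beats Q 686–482.
T beats R 833–335.
Q beats S 780–388.
Every option loses at least one head-to-head, so there is no Condorcet winner.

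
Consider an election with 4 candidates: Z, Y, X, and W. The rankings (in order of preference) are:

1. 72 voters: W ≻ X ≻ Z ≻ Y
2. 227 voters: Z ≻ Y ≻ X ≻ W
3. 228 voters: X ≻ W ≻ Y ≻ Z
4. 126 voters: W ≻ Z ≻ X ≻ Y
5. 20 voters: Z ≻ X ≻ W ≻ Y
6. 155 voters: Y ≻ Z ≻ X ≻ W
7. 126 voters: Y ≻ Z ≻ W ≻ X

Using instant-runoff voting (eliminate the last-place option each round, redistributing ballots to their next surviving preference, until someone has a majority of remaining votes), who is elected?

Z

Round 1: Z 247, Y 281, X 228, W 198. Eliminate W.
Round 2: Z 373, Y 281, X 300. Eliminate Y.
Round 3: Z 654, X 300. Z has a majority.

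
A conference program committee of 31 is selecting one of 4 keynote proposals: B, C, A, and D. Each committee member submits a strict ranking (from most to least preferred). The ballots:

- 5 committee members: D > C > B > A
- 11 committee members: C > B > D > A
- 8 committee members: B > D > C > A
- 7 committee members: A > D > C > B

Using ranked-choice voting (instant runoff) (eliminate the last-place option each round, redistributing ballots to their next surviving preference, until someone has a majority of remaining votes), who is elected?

C

Round 1: B 8, C 11, A 7, D 5. Eliminate D.
Round 2: B 8, C 16, A 7. C has a majority.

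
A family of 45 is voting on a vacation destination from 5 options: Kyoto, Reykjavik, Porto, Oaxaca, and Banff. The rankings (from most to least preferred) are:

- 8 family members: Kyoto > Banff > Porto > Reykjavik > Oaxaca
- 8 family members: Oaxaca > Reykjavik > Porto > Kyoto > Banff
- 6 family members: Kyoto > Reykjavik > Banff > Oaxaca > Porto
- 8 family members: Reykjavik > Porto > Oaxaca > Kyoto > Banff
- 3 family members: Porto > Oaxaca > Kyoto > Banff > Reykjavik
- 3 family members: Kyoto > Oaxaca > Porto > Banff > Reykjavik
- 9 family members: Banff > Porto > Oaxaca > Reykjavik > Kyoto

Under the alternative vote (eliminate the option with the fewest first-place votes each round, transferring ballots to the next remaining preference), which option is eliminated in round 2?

Reykjavik

Round 1: Kyoto 17, Reykjavik 8, Porto 3, Oaxaca 8, Banff 9. Eliminate Porto.
Round 2: Kyoto 17, Reykjavik 8, Oaxaca 11, Banff 9. Eliminate Reykjavik.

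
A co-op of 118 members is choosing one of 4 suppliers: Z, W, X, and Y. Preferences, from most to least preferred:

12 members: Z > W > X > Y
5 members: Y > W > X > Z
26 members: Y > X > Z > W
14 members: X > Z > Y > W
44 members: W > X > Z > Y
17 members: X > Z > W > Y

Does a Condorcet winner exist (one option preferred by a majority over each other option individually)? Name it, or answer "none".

Checking pairwise contests:
X beats Z 106–12.
Z beats W 69–49.
W beats X 61–57.
Z beats Y 87–31.
Every option loses at least one head-to-head, so there is no Condorcet winner.

none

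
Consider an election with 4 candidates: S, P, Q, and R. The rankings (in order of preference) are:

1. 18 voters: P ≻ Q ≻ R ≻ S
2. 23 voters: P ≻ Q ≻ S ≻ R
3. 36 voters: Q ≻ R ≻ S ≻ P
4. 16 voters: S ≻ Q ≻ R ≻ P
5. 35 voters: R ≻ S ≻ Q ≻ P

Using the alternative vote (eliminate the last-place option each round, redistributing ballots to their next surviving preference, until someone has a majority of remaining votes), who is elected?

Q

Round 1: S 16, P 41, Q 36, R 35. Eliminate S.
Round 2: P 41, Q 52, R 35. Eliminate R.
Round 3: P 41, Q 87. Q has a majority.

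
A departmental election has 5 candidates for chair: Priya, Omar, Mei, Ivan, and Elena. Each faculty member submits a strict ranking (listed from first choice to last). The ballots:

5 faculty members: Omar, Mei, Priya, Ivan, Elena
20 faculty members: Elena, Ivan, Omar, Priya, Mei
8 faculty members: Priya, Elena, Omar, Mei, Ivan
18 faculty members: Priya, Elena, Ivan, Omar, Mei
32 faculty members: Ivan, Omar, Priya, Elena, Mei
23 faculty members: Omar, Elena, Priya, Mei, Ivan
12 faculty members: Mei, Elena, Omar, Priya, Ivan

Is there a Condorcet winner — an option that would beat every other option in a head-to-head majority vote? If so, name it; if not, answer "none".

none

Checking pairwise contests:
Omar beats Priya 92–26.
Ivan beats Omar 70–48.
Priya beats Mei 101–17.
Priya beats Ivan 66–52.
Priya beats Elena 63–55.
Every option loses at least one head-to-head, so there is no Condorcet winner.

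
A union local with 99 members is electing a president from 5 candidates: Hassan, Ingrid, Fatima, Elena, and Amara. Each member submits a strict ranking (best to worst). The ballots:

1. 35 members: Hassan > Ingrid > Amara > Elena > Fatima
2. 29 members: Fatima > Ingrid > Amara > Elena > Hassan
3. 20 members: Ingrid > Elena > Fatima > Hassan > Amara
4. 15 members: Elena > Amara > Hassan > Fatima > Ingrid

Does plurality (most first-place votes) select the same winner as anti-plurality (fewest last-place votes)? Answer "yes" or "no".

no

Plurality — first-place votes: Hassan 35, Ingrid 20, Fatima 29, Elena 15, Amara 0. Winner: Hassan.
Anti-plurality — last-place votes: Hassan 29, Ingrid 15, Fatima 35, Elena 0, Amara 20. Winner: Elena.
The two methods disagree.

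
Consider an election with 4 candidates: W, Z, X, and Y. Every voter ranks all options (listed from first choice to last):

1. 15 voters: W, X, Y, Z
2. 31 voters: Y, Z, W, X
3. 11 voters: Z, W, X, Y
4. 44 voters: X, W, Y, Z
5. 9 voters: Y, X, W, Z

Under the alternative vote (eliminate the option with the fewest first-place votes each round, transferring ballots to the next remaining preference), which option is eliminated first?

Round 1: W 15, Z 11, X 44, Y 40. Eliminate Z.

Z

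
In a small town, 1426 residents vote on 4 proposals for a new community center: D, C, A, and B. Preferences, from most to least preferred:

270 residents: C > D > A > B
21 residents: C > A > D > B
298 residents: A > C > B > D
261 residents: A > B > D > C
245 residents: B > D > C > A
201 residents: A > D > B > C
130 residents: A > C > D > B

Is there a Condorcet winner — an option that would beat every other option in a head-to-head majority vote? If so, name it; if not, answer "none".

A vs D: 911–515 for A.
A vs C: 890–536 for A.
A vs B: 1181–245 for A.
A beats every other option head-to-head.

A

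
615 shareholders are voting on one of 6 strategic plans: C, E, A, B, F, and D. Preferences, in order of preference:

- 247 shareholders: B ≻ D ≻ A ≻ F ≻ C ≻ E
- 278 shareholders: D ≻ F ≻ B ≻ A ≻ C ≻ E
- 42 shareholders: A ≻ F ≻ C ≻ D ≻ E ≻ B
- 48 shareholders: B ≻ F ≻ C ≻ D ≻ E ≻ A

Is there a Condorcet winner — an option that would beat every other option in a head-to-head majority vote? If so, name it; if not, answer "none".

D

D vs C: 525–90 for D.
D vs E: 615–0 for D.
D vs A: 573–42 for D.
D vs B: 320–295 for D.
D vs F: 525–90 for D.
D beats every other option head-to-head.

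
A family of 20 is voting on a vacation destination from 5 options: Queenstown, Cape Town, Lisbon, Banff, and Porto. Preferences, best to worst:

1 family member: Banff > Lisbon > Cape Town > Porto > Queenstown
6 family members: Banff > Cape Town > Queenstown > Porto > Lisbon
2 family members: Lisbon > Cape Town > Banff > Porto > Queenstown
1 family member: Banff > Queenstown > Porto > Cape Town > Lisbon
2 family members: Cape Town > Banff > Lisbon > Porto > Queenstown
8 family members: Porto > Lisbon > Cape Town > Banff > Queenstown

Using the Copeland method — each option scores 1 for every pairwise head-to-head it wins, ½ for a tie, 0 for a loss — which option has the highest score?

Queenstown: loses to Cape Town, Lisbon, Banff, and Porto → score 0.
Cape Town: beats Queenstown, Banff, and Porto; loses to Lisbon → score 3.
Lisbon: beats Queenstown and Cape Town; ties Banff; loses to Porto → score 2.5.
Banff: beats Queenstown and Porto; ties Lisbon; loses to Cape Town → score 2.5.
Porto: beats Queenstown and Lisbon; loses to Cape Town and Banff → score 2.
Cape Town has the best pairwise record.

Cape Town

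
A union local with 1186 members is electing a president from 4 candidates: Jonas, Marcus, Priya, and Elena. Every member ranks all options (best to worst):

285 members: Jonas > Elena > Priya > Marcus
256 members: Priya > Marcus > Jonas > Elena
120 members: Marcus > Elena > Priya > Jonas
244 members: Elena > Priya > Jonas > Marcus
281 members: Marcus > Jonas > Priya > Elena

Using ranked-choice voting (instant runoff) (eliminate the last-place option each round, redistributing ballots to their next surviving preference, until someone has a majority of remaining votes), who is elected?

Round 1: Jonas 285, Marcus 401, Priya 256, Elena 244. Eliminate Elena.
Round 2: Jonas 285, Marcus 401, Priya 500. Eliminate Jonas.
Round 3: Marcus 401, Priya 785. Priya has a majority.

Priya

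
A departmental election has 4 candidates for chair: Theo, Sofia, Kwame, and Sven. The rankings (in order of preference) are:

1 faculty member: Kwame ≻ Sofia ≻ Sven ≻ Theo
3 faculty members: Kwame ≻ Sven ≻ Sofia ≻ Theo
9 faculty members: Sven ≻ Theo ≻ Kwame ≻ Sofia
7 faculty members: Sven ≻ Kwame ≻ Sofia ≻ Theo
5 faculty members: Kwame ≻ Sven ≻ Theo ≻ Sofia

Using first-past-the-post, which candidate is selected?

First-place votes: Theo 0, Sofia 0, Kwame 9, Sven 16.
Sven has the most first-place votes.

Sven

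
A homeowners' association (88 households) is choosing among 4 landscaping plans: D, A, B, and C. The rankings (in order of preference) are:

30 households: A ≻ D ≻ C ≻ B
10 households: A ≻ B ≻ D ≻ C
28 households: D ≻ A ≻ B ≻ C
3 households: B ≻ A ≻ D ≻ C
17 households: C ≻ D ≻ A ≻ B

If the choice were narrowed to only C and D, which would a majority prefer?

D

Voters preferring C to D: 17; preferring D to C: 71.
D wins the head-to-head.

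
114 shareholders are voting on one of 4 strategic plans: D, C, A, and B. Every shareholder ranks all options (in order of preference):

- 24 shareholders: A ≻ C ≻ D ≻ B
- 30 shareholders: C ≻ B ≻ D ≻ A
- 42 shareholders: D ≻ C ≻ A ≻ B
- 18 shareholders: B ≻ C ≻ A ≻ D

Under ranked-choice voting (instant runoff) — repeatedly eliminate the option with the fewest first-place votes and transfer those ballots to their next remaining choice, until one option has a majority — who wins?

C

Round 1: D 42, C 30, A 24, B 18. Eliminate B.
Round 2: D 42, C 48, A 24. Eliminate A.
Round 3: D 42, C 72. C has a majority.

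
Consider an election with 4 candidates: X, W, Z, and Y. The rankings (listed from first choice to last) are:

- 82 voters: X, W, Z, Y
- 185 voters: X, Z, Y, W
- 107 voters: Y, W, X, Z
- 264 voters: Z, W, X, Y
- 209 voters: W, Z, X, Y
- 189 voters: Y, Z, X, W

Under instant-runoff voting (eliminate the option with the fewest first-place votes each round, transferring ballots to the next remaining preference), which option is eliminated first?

Round 1: X 267, W 209, Z 264, Y 296. Eliminate W.

W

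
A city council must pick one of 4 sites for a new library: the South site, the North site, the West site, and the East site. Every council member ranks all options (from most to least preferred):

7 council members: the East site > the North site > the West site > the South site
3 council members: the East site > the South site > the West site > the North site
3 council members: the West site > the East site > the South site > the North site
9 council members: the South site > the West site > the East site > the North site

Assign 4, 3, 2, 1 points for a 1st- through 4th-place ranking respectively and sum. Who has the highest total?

the East site

the South site: 7·1 + 3·3 + 3·2 + 9·4 = 58
the North site: 7·3 + 3·1 + 3·1 + 9·1 = 36
the West site: 7·2 + 3·2 + 3·4 + 9·3 = 59
the East site: 7·4 + 3·4 + 3·3 + 9·2 = 67
the East site has the highest Borda score (67).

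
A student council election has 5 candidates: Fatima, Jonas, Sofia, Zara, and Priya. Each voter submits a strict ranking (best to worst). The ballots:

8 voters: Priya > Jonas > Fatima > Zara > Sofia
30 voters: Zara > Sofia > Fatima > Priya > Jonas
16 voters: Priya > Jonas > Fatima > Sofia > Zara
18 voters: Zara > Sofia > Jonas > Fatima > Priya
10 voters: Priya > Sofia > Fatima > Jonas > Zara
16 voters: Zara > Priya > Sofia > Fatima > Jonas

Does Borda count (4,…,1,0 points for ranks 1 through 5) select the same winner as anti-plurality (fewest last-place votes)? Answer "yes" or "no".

Borda — scores: Fatima 162, Jonas 118, Sofia 222, Zara 264, Priya 214. Winner: Zara.
Anti-plurality — last-place votes: Fatima 0, Jonas 46, Sofia 8, Zara 26, Priya 18. Winner: Fatima.
The two methods disagree.

no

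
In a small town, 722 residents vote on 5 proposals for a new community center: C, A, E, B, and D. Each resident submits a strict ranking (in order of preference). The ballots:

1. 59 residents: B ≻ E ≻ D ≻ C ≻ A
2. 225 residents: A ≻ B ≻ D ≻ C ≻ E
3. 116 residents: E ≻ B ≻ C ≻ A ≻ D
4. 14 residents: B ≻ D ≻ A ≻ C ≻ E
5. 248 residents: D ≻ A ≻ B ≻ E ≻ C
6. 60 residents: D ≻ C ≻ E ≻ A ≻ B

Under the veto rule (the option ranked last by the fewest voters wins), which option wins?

A

Last-place votes: C 248, A 59, E 239, B 60, D 116.
A is ranked last by the fewest voters, so A wins.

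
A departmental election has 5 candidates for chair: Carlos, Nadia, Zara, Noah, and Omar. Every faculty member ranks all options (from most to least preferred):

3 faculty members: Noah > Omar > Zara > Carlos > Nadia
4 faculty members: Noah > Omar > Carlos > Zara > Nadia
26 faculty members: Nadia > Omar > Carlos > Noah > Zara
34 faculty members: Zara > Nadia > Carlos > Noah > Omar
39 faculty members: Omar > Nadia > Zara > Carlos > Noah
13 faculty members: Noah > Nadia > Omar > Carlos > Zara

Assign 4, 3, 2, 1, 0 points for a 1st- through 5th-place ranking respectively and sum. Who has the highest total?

Carlos: 3·1 + 4·2 + 26·2 + 34·2 + 39·1 + 13·1 = 183
Nadia: 3·0 + 4·0 + 26·4 + 34·3 + 39·3 + 13·3 = 362
Zara: 3·2 + 4·1 + 26·0 + 34·4 + 39·2 + 13·0 = 224
Noah: 3·4 + 4·4 + 26·1 + 34·1 + 39·0 + 13·4 = 140
Omar: 3·3 + 4·3 + 26·3 + 34·0 + 39·4 + 13·2 = 281
Nadia has the highest Borda score (362).

Nadia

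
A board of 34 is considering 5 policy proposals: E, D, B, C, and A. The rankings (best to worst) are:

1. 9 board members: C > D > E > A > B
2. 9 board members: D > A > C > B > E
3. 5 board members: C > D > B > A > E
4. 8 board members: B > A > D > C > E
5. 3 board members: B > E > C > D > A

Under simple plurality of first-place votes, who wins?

First-place votes: E 0, D 9, B 11, C 14, A 0.
C has the most first-place votes.

C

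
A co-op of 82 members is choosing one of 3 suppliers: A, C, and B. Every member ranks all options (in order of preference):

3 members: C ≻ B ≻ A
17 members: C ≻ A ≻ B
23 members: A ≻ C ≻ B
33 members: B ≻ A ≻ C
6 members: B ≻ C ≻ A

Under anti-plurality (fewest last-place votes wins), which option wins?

Last-place votes: A 9, C 33, B 40.
A is ranked last by the fewest voters, so A wins.

A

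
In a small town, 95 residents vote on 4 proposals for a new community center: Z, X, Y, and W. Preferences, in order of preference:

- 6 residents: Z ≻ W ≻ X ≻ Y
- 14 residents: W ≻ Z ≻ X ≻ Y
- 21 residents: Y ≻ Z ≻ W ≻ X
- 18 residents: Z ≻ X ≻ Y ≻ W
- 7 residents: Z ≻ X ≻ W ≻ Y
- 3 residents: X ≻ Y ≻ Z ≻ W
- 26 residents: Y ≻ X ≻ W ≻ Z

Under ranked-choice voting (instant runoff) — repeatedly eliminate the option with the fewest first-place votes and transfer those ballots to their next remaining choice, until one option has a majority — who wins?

Y

Round 1: Z 31, X 3, Y 47, W 14. Eliminate X.
Round 2: Z 31, Y 50, W 14. Y has a majority.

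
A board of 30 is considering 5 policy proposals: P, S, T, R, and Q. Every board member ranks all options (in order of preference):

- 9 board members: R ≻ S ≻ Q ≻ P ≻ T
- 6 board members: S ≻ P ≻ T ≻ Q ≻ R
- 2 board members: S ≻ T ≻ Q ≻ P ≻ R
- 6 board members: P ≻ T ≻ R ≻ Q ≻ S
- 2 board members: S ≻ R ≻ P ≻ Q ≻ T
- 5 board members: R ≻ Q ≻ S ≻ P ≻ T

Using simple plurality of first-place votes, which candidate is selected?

R

First-place votes: P 6, S 10, T 0, R 14, Q 0.
R has the most first-place votes.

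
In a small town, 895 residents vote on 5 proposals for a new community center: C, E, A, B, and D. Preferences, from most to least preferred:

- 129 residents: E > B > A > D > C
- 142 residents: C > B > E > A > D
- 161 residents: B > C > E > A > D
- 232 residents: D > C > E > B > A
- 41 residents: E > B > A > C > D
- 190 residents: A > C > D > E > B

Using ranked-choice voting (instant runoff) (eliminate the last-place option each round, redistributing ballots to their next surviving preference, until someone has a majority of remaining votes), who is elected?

Round 1: C 142, E 170, A 190, B 161, D 232. Eliminate C.
Round 2: E 170, A 190, B 303, D 232. Eliminate E.
Round 3: A 190, B 473, D 232. B has a majority.

B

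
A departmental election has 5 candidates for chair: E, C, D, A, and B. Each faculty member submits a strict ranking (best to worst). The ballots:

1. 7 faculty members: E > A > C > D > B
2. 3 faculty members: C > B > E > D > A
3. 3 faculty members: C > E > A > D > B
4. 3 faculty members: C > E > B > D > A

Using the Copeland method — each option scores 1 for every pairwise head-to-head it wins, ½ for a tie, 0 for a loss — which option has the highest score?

C

E: beats D, A, and B; loses to C → score 3.
C: beats E, D, A, and B → score 4.
D: beats B; loses to E, C, and A → score 1.
A: beats D and B; loses to E and C → score 2.
B: loses to E, C, D, and A → score 0.
C has the best pairwise record.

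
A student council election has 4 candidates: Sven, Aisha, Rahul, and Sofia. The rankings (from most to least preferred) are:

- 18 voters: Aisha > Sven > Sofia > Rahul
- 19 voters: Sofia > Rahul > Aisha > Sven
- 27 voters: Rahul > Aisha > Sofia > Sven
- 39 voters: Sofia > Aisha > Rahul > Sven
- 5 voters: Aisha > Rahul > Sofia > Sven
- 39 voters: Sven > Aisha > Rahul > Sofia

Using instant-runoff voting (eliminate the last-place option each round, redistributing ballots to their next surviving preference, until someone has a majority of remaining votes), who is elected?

Sofia

Round 1: Sven 39, Aisha 23, Rahul 27, Sofia 58. Eliminate Aisha.
Round 2: Sven 57, Rahul 32, Sofia 58. Eliminate Rahul.
Round 3: Sven 57, Sofia 90. Sofia has a majority.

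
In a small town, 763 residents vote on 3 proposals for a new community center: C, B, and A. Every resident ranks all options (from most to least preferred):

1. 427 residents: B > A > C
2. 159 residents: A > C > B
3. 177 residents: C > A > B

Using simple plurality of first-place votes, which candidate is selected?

First-place votes: C 177, B 427, A 159.
B has the most first-place votes.

B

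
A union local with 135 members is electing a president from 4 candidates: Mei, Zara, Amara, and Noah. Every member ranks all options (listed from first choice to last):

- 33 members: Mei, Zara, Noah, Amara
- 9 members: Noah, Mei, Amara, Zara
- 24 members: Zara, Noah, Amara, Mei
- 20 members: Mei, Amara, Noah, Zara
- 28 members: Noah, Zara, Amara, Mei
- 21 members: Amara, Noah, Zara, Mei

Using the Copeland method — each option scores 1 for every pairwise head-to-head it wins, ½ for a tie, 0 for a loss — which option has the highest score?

Noah

Mei: loses to Zara, Amara, and Noah → score 0.
Zara: beats Mei and Amara; loses to Noah → score 2.
Amara: beats Mei; loses to Zara and Noah → score 1.
Noah: beats Mei, Zara, and Amara → score 3.
Noah has the best pairwise record.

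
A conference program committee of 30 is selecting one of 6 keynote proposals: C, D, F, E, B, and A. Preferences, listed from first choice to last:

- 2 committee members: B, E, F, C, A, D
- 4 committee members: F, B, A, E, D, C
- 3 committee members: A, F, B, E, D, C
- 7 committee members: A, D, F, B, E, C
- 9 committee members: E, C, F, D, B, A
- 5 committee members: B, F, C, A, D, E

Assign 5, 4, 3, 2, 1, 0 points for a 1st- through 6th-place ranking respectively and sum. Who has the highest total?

C: 2·2 + 4·0 + 3·0 + 7·0 + 9·4 + 5·3 = 55
D: 2·0 + 4·1 + 3·1 + 7·4 + 9·2 + 5·1 = 58
F: 2·3 + 4·5 + 3·4 + 7·3 + 9·3 + 5·4 = 106
E: 2·4 + 4·2 + 3·2 + 7·1 + 9·5 + 5·0 = 74
B: 2·5 + 4·4 + 3·3 + 7·2 + 9·1 + 5·5 = 83
A: 2·1 + 4·3 + 3·5 + 7·5 + 9·0 + 5·2 = 74
F has the highest Borda score (106).

F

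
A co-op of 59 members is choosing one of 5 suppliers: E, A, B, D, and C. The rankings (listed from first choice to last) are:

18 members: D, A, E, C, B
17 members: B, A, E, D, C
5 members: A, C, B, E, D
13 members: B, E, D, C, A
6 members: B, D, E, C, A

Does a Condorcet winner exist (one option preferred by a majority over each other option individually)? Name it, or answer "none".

B

B vs E: 41–18 for B.
B vs A: 36–23 for B.
B vs D: 41–18 for B.
B vs C: 36–23 for B.
B beats every other option head-to-head.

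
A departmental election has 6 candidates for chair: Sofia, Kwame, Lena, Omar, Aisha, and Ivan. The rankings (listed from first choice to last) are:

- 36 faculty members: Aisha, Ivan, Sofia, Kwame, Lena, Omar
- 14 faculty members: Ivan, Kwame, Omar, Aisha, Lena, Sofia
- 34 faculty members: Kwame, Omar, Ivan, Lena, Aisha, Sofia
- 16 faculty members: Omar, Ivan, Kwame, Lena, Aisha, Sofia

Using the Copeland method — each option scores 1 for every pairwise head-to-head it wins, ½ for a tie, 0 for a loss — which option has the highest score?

Ivan

Sofia: loses to Kwame, Lena, Omar, Aisha, and Ivan → score 0.
Kwame: beats Sofia, Lena, Omar, and Aisha; loses to Ivan → score 4.
Lena: beats Sofia; ties Aisha; loses to Kwame, Omar, and Ivan → score 1.5.
Omar: beats Sofia, Lena, and Aisha; ties Ivan; loses to Kwame → score 3.5.
Aisha: beats Sofia; ties Lena; loses to Kwame, Omar, and Ivan → score 1.5.
Ivan: beats Sofia, Kwame, Lena, and Aisha; ties Omar → score 4.5.
Ivan has the best pairwise record.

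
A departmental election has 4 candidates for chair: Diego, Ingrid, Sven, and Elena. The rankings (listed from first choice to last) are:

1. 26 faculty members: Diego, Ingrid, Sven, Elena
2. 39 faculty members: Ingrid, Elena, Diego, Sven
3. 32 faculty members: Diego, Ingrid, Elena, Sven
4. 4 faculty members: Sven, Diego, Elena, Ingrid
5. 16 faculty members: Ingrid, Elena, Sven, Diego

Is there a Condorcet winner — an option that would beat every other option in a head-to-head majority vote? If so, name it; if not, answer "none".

Diego

Diego vs Ingrid: 62–55 for Diego.
Diego vs Sven: 97–20 for Diego.
Diego vs Elena: 62–55 for Diego.
Diego beats every other option head-to-head.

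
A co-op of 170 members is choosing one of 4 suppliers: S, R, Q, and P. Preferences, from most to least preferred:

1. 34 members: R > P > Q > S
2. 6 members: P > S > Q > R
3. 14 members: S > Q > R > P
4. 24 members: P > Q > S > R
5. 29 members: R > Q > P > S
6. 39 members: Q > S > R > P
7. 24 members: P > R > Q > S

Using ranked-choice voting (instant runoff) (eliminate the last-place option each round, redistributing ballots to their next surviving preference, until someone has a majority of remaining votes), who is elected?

R

Round 1: S 14, R 63, Q 39, P 54. Eliminate S.
Round 2: R 63, Q 53, P 54. Eliminate Q.
Round 3: R 116, P 54. R has a majority.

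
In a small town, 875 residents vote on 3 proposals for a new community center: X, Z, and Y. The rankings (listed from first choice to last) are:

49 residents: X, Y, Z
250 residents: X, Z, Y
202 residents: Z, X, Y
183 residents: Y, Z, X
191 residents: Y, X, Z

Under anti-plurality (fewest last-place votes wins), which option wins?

Last-place votes: X 183, Z 240, Y 452.
X is ranked last by the fewest voters, so X wins.

X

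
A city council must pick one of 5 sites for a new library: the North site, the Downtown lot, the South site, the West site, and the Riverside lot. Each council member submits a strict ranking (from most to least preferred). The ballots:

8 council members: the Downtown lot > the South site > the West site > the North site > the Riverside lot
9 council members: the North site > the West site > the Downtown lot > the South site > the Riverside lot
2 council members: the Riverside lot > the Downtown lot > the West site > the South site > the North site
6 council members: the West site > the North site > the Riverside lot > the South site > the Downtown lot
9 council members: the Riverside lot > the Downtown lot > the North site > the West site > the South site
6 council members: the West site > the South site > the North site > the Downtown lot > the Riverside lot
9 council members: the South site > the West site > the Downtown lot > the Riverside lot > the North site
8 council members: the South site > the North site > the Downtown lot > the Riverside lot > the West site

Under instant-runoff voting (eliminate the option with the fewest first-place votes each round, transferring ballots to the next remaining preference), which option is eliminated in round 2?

the North site

Round 1: the North site 9, the Downtown lot 8, the South site 17, the West site 12, the Riverside lot 11. Eliminate the Downtown lot.
Round 2: the North site 9, the South site 25, the West site 12, the Riverside lot 11. Eliminate the North site.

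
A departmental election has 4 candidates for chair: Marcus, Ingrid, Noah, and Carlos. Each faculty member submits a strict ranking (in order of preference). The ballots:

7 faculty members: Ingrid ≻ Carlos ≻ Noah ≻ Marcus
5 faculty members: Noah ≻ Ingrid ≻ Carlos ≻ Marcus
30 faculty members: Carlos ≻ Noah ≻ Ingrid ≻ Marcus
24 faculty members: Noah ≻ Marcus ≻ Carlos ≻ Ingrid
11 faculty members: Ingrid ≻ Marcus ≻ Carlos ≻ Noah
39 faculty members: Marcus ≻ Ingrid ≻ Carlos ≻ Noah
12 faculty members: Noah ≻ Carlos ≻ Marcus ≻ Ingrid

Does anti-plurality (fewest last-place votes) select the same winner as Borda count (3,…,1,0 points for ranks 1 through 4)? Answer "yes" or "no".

Anti-plurality — last-place votes: Marcus 42, Ingrid 36, Noah 50, Carlos 0. Winner: Carlos.
Borda — scores: Marcus 199, Ingrid 172, Noah 190, Carlos 207. Winner: Carlos.
The two methods agree.

yes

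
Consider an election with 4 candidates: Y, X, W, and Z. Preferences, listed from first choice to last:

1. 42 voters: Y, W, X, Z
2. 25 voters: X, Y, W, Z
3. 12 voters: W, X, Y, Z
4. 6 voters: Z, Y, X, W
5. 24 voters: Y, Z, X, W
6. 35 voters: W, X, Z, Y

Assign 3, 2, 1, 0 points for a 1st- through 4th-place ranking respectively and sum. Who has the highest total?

Y

Y: 42·3 + 25·2 + 12·1 + 6·2 + 24·3 + 35·0 = 272
X: 42·1 + 25·3 + 12·2 + 6·1 + 24·1 + 35·2 = 241
W: 42·2 + 25·1 + 12·3 + 6·0 + 24·0 + 35·3 = 250
Z: 42·0 + 25·0 + 12·0 + 6·3 + 24·2 + 35·1 = 101
Y has the highest Borda score (272).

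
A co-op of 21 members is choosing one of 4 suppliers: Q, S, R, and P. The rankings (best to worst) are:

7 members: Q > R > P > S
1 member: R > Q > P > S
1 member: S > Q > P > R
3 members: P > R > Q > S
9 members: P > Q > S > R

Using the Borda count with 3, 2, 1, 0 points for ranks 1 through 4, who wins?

Q

Q: 7·3 + 1·2 + 1·2 + 3·1 + 9·2 = 46
S: 7·0 + 1·0 + 1·3 + 3·0 + 9·1 = 12
R: 7·2 + 1·3 + 1·0 + 3·2 + 9·0 = 23
P: 7·1 + 1·1 + 1·1 + 3·3 + 9·3 = 45
Q has the highest Borda score (46).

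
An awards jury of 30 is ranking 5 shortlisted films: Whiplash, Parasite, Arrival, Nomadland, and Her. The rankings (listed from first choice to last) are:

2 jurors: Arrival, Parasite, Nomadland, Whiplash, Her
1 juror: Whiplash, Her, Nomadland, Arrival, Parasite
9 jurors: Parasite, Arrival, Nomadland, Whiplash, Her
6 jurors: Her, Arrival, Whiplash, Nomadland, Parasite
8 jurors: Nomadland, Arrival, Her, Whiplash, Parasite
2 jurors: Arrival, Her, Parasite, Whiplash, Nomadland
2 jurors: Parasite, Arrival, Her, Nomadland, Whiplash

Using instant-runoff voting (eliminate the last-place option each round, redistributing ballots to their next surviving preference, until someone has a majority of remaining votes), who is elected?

Her

Round 1: Whiplash 1, Parasite 11, Arrival 4, Nomadland 8, Her 6. Eliminate Whiplash.
Round 2: Parasite 11, Arrival 4, Nomadland 8, Her 7. Eliminate Arrival.
Round 3: Parasite 13, Nomadland 8, Her 9. Eliminate Nomadland.
Round 4: Parasite 13, Her 17. Her has a majority.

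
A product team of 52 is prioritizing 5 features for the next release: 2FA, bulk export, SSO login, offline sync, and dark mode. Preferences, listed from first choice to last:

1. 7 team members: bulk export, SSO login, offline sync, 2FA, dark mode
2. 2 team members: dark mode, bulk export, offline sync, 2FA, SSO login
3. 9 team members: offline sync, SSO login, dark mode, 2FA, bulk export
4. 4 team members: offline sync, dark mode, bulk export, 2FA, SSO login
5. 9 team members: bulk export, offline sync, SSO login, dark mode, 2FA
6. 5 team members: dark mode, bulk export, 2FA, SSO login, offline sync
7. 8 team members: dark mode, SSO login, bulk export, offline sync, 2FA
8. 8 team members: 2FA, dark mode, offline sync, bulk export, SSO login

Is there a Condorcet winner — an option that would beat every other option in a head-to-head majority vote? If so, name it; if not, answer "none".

none

Checking pairwise contests:
bulk export beats 2FA 35–17.
dark mode beats bulk export 36–16.
bulk export beats SSO login 35–17.
bulk export beats offline sync 31–21.
offline sync beats dark mode 29–23.
Every option loses at least one head-to-head, so there is no Condorcet winner.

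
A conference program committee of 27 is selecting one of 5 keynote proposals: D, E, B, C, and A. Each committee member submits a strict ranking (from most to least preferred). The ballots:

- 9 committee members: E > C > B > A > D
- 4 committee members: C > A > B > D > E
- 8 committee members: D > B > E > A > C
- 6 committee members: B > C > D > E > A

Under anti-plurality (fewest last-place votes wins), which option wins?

Last-place votes: D 9, E 4, B 0, C 8, A 6.
B is ranked last by the fewest voters, so B wins.

B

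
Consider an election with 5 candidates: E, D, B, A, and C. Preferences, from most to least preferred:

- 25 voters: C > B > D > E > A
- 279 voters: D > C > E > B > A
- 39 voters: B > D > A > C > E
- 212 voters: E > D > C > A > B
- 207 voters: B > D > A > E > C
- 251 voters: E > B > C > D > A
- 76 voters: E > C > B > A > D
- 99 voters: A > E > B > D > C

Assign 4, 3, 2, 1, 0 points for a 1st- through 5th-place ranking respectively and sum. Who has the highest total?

E: 25·1 + 279·2 + 39·0 + 212·4 + 207·1 + 251·4 + 76·4 + 99·3 = 3243
D: 25·2 + 279·4 + 39·3 + 212·3 + 207·3 + 251·1 + 76·0 + 99·1 = 2890
B: 25·3 + 279·1 + 39·4 + 212·0 + 207·4 + 251·3 + 76·2 + 99·2 = 2441
A: 25·0 + 279·0 + 39·2 + 212·1 + 207·2 + 251·0 + 76·1 + 99·4 = 1176
C: 25·4 + 279·3 + 39·1 + 212·2 + 207·0 + 251·2 + 76·3 + 99·0 = 2130
E has the highest Borda score (3243).

E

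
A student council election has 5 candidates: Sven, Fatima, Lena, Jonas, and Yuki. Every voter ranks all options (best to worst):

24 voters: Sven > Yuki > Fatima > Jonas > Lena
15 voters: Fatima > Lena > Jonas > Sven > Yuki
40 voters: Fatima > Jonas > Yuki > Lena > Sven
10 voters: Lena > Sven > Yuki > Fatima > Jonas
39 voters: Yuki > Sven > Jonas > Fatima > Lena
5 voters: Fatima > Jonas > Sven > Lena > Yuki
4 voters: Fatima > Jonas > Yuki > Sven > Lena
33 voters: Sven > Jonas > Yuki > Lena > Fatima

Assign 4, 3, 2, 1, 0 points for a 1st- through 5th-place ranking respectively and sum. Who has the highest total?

Sven

Sven: 24·4 + 15·1 + 40·0 + 10·3 + 39·3 + 5·2 + 4·1 + 33·4 = 404
Fatima: 24·2 + 15·4 + 40·4 + 10·1 + 39·1 + 5·4 + 4·4 + 33·0 = 353
Lena: 24·0 + 15·3 + 40·1 + 10·4 + 39·0 + 5·1 + 4·0 + 33·1 = 163
Jonas: 24·1 + 15·2 + 40·3 + 10·0 + 39·2 + 5·3 + 4·3 + 33·3 = 378
Yuki: 24·3 + 15·0 + 40·2 + 10·2 + 39·4 + 5·0 + 4·2 + 33·2 = 402
Sven has the highest Borda score (404).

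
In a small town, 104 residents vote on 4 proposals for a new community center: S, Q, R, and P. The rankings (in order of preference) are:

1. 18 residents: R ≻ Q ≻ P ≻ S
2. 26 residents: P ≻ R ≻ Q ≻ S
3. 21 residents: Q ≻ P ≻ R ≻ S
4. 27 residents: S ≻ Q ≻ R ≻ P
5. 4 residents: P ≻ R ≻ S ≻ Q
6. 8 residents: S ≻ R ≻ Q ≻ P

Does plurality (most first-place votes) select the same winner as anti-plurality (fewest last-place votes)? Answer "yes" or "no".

Plurality — first-place votes: S 35, Q 21, R 18, P 30. Winner: S.
Anti-plurality — last-place votes: S 65, Q 4, R 0, P 35. Winner: R.
The two methods disagree.

no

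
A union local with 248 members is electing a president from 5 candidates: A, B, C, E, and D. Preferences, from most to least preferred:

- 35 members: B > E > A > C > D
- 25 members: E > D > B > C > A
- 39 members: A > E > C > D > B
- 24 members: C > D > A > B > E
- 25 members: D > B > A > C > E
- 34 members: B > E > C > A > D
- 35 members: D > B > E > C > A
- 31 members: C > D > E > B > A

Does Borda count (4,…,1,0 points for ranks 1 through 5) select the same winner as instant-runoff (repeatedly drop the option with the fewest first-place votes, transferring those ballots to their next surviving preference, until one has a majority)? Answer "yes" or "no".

no

Borda — scores: A 358, B 561, C 486, E 556, D 519. Winner: B.
Instant-runoff — R1 A 39, B 69, C 55, E 25, D 60 (E out); R2 A 39, B 69, C 55, D 85 (A out); R3 B 69, C 94, D 85 (B out); R4 C 163, D 85 (C winner). Winner: C.
The two methods disagree.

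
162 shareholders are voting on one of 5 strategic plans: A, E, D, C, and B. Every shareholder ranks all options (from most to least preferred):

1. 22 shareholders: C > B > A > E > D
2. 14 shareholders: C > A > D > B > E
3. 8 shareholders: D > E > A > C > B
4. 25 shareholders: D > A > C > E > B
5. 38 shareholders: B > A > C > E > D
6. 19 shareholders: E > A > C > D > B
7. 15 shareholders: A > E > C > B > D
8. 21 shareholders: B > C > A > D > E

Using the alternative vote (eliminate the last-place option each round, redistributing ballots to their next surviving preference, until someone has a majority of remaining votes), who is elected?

Round 1: A 15, E 19, D 33, C 36, B 59. Eliminate A.
Round 2: E 34, D 33, C 36, B 59. Eliminate D.
Round 3: E 42, C 61, B 59. Eliminate E.
Round 4: C 103, B 59. C has a majority.

C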